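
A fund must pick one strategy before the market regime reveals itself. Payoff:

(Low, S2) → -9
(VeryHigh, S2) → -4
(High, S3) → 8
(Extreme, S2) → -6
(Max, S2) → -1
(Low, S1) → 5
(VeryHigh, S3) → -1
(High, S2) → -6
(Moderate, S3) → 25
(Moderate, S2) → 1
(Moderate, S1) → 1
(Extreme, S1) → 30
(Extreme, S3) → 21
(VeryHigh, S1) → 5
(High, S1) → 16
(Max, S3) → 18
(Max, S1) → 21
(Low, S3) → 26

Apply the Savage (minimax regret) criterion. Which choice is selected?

Column bests: S1=30, S2=1, S3=26.
Low regrets: 25, 10, 0 → max 25
Moderate regrets: 29, 0, 1 → max 29
High regrets: 14, 7, 18 → max 18
VeryHigh regrets: 25, 5, 27 → max 27
Extreme regrets: 0, 7, 5 → max 7
Max regrets: 9, 2, 8 → max 9
Smallest max regret = 7 → Extreme.

Extreme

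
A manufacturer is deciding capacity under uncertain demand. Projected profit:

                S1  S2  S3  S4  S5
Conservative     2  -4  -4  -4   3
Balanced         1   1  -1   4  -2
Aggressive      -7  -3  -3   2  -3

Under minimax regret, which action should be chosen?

Balanced

Column bests: S1=2, S2=1, S3=-1, S4=4, S5=3.
Conservative regrets: 0, 5, 3, 8, 0 → max 8
Balanced regrets: 1, 0, 0, 0, 5 → max 5
Aggressive regrets: 9, 4, 2, 2, 6 → max 9
Smallest max regret = 5 → Balanced.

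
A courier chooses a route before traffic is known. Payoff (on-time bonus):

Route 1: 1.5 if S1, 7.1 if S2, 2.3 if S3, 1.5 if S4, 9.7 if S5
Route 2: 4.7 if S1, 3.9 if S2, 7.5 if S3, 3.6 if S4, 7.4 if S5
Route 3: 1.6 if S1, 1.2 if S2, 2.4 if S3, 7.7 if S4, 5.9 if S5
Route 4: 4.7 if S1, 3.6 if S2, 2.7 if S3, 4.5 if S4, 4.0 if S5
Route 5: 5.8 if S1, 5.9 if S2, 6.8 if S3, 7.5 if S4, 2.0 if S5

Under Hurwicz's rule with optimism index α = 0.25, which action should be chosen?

Route 2

Route 1: 0.25·9.7 + 0.75·1.5 = 3.55
Route 2: 0.25·7.5 + 0.75·3.6 = 4.575
Route 3: 0.25·7.7 + 0.75·1.2 = 2.825
Route 4: 0.25·4.7 + 0.75·2.7 = 3.2
Route 5: 0.25·7.5 + 0.75·2.0 = 3.375
Highest Hurwicz score = 4.575 → Route 2.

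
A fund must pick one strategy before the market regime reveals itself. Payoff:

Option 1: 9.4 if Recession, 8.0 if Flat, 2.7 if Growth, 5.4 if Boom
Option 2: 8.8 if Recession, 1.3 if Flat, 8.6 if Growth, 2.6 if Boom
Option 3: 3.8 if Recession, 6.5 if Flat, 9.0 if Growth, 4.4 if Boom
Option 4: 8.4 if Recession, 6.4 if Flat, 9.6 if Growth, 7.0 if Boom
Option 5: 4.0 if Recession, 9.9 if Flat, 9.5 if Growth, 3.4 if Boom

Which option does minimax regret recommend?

Column bests: Recession=9.4, Flat=9.9, Growth=9.6, Boom=7.0.
Option 1 regrets: 0.0, 1.9, 6.9, 1.6 → max 6.9
Option 2 regrets: 0.6, 8.6, 1.0, 4.4 → max 8.6
Option 3 regrets: 5.6, 3.4, 0.6, 2.6 → max 5.6
Option 4 regrets: 1.0, 3.5, 0.0, 0.0 → max 3.5
Option 5 regrets: 5.4, 0.0, 0.1, 3.6 → max 5.4
Smallest max regret = 3.5 → Option 4.

Option 4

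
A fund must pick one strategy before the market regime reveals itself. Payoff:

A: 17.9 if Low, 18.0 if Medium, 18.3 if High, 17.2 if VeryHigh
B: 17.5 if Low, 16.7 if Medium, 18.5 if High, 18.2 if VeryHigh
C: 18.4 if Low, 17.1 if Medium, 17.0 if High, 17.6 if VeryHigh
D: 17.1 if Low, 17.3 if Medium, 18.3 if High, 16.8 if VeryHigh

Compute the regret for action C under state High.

Best payoff under High is 18.5.
Regret = 18.5 − 17.0 = 1.5.

1.5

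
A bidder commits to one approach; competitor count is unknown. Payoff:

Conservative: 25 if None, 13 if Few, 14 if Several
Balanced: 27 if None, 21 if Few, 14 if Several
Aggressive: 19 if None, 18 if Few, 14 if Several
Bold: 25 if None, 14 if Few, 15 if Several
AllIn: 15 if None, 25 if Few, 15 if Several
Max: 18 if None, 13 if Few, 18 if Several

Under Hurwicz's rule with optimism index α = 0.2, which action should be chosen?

Conservative: 0.2·25 + 0.8·13 = 15.4
Balanced: 0.2·27 + 0.8·14 = 16.6
Aggressive: 0.2·19 + 0.8·14 = 15
Bold: 0.2·25 + 0.8·14 = 16.2
AllIn: 0.2·25 + 0.8·15 = 17
Max: 0.2·18 + 0.8·13 = 14
Highest Hurwicz score = 17 → AllIn.

AllIn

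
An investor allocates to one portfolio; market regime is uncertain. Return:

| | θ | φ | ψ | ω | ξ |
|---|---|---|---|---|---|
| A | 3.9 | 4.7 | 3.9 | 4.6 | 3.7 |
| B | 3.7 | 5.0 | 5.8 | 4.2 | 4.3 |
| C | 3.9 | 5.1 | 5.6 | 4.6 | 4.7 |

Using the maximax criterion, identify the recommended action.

Row maxima: A=4.7, B=5.8, C=5.6
Best best-case = 5.8 → B.

B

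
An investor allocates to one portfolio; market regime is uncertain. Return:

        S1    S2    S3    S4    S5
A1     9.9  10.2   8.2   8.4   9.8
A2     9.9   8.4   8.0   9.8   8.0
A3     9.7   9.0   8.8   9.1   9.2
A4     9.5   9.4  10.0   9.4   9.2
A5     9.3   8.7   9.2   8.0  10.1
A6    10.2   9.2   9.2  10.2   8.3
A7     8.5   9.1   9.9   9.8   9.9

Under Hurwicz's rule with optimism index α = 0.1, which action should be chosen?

A4

A1: 0.1·10.2 + 0.9·8.2 = 8.4
A2: 0.1·9.9 + 0.9·8.0 = 8.19
A3: 0.1·9.7 + 0.9·8.8 = 8.89
A4: 0.1·10.0 + 0.9·9.2 = 9.28
A5: 0.1·10.1 + 0.9·8.0 = 8.21
A6: 0.1·10.2 + 0.9·8.3 = 8.49
A7: 0.1·9.9 + 0.9·8.5 = 8.64
Highest Hurwicz score = 9.28 → A4.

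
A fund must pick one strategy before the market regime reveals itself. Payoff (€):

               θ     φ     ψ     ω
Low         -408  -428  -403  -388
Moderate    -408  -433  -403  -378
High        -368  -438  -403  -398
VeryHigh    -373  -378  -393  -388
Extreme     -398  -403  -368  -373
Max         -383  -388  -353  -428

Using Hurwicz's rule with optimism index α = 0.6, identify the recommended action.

Low: 0.6·(-388) + 0.4·(-428) = -404
Moderate: 0.6·(-378) + 0.4·(-433) = -400
High: 0.6·(-368) + 0.4·(-438) = -396
VeryHigh: 0.6·(-373) + 0.4·(-393) = -381
Extreme: 0.6·(-368) + 0.4·(-403) = -382
Max: 0.6·(-353) + 0.4·(-428) = -383
Highest Hurwicz score = -381 → VeryHigh.

VeryHigh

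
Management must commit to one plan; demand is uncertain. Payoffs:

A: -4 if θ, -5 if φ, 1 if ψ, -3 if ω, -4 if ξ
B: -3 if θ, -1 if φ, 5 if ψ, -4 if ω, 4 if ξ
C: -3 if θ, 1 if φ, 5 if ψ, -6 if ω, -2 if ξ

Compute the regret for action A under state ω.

0

Best payoff under ω is -3.
Regret = -3 − (-3) = 0.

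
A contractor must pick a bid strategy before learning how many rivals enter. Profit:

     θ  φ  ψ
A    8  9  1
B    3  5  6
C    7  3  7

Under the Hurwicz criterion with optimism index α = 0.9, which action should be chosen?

A: 0.9·9 + 0.1·1 = 8.2
B: 0.9·6 + 0.1·3 = 5.7
C: 0.9·7 + 0.1·3 = 6.6
Highest Hurwicz score = 8.2 → A.

A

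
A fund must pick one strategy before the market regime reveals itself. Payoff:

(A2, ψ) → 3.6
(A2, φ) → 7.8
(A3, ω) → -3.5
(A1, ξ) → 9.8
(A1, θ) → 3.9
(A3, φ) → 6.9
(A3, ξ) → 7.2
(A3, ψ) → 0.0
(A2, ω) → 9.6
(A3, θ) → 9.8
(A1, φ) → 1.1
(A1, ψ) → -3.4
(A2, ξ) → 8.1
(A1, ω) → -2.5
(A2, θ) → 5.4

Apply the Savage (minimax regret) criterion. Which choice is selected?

A2

Column bests: θ=9.8, φ=7.8, ψ=3.6, ω=9.6, ξ=9.8.
A1 regrets: 5.9, 6.7, 7.0, 12.1, 0.0 → max 12.1
A2 regrets: 4.4, 0.0, 0.0, 0.0, 1.7 → max 4.4
A3 regrets: 0.0, 0.9, 3.6, 13.1, 2.6 → max 13.1
Smallest max regret = 4.4 → A2.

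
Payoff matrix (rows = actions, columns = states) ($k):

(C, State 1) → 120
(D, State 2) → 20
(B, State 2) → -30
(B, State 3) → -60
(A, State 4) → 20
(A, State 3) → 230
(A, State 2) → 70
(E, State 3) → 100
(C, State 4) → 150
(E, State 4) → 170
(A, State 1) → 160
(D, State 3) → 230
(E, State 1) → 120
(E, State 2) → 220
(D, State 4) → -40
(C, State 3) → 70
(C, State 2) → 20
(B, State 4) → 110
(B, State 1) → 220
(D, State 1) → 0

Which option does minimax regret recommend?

E

Column bests: State 1=220, State 2=220, State 3=230, State 4=170.
A regrets: 60, 150, 0, 150 → max 150
B regrets: 0, 250, 290, 60 → max 290
C regrets: 100, 200, 160, 20 → max 200
D regrets: 220, 200, 0, 210 → max 220
E regrets: 100, 0, 130, 0 → max 130
Smallest max regret = 130 → E.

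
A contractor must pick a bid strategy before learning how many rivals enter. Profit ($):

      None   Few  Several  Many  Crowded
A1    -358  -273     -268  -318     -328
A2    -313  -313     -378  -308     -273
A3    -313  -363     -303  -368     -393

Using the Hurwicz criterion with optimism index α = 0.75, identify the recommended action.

A1: 0.75·(-268) + 0.25·(-358) = -290.5
A2: 0.75·(-273) + 0.25·(-378) = -299.25
A3: 0.75·(-303) + 0.25·(-393) = -325.5
Highest Hurwicz score = -290.5 → A1.

A1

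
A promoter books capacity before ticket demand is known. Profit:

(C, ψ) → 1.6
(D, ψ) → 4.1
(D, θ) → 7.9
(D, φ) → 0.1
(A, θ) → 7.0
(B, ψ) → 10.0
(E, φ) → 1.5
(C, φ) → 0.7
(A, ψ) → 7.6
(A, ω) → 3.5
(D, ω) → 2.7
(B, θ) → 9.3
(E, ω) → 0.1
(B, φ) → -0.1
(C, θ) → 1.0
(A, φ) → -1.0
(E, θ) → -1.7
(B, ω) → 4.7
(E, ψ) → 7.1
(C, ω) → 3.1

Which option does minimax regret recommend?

B

Column bests: θ=9.3, φ=1.5, ψ=10.0, ω=4.7.
A regrets: 2.3, 2.5, 2.4, 1.2 → max 2.5
B regrets: 0.0, 1.6, 0.0, 0.0 → max 1.6
C regrets: 8.3, 0.8, 8.4, 1.6 → max 8.4
D regrets: 1.4, 1.4, 5.9, 2.0 → max 5.9
E regrets: 11.0, 0.0, 2.9, 4.6 → max 11.0
Smallest max regret = 1.6 → B.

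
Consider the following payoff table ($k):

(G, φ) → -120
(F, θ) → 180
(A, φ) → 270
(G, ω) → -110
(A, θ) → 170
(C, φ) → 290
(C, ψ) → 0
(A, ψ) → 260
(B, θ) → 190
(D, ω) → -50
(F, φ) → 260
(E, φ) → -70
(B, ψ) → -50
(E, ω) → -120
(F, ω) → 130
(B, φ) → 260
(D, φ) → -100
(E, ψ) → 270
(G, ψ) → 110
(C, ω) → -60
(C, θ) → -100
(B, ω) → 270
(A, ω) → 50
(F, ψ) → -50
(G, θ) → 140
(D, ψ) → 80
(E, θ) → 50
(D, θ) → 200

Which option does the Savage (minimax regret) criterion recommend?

A

Column bests: θ=200, φ=290, ψ=270, ω=270.
A regrets: 30, 20, 10, 220 → max 220
B regrets: 10, 30, 320, 0 → max 320
C regrets: 300, 0, 270, 330 → max 330
D regrets: 0, 390, 190, 320 → max 390
E regrets: 150, 360, 0, 390 → max 390
F regrets: 20, 30, 320, 140 → max 320
G regrets: 60, 410, 160, 380 → max 410
Smallest max regret = 220 → A.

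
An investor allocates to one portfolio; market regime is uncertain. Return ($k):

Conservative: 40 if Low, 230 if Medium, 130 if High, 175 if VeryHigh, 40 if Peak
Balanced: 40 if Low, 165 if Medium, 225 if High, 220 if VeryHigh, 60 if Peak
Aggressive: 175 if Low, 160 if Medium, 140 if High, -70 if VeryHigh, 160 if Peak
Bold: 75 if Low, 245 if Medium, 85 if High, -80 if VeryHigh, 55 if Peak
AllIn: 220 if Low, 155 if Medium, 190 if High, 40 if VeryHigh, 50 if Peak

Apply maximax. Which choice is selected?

Row maxima: Conservative=230, Balanced=225, Aggressive=175, Bold=245, AllIn=220
Best best-case = 245 → Bold.

Bold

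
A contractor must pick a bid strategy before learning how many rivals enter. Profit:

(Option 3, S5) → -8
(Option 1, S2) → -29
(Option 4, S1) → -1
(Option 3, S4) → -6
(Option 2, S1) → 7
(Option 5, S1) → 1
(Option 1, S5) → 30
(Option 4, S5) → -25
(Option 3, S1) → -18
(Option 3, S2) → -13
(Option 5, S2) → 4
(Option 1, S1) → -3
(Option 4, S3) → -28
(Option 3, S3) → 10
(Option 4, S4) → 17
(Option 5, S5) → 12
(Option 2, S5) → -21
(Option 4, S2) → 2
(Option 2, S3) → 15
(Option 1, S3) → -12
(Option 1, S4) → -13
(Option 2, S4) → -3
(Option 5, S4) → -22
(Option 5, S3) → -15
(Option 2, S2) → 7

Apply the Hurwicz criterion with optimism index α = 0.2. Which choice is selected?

Option 1: 0.2·30 + 0.8·(-29) = -17.2
Option 2: 0.2·15 + 0.8·(-21) = -13.8
Option 3: 0.2·10 + 0.8·(-18) = -12.4
Option 4: 0.2·17 + 0.8·(-28) = -19
Option 5: 0.2·12 + 0.8·(-22) = -15.2
Highest Hurwicz score = -12.4 → Option 3.

Option 3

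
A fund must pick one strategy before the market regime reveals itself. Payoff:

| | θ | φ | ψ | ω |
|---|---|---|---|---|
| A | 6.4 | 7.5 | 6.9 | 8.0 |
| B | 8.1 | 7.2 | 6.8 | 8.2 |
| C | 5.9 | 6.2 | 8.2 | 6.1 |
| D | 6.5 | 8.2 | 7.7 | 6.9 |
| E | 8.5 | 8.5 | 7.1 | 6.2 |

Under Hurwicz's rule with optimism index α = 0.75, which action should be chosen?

A: 0.75·8.0 + 0.25·6.4 = 7.6
B: 0.75·8.2 + 0.25·6.8 = 7.85
C: 0.75·8.2 + 0.25·5.9 = 7.625
D: 0.75·8.2 + 0.25·6.5 = 7.775
E: 0.75·8.5 + 0.25·6.2 = 7.925
Highest Hurwicz score = 7.925 → E.

E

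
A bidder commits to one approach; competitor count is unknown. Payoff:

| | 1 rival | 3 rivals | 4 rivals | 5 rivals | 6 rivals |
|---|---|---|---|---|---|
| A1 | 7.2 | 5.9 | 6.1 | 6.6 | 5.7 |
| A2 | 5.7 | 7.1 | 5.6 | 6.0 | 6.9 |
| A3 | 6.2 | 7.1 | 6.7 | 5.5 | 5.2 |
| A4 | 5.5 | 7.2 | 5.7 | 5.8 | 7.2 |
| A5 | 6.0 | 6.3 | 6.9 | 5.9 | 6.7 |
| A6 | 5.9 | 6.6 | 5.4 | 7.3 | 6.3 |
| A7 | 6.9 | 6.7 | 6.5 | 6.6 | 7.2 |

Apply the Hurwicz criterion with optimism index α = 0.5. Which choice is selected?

A1: 0.5·7.2 + 0.5·5.7 = 6.45
A2: 0.5·7.1 + 0.5·5.6 = 6.35
A3: 0.5·7.1 + 0.5·5.2 = 6.15
A4: 0.5·7.2 + 0.5·5.5 = 6.35
A5: 0.5·6.9 + 0.5·5.9 = 6.4
A6: 0.5·7.3 + 0.5·5.4 = 6.35
A7: 0.5·7.2 + 0.5·6.5 = 6.85
Highest Hurwicz score = 6.85 → A7.

A7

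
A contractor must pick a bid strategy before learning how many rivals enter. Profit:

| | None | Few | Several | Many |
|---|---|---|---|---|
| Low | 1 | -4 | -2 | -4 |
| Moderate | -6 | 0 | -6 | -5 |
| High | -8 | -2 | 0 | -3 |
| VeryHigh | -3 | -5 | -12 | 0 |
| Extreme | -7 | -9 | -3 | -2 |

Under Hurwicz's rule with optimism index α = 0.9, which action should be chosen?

Low

Low: 0.9·1 + 0.1·(-4) = 0.5
Moderate: 0.9·0 + 0.1·(-6) = -0.6
High: 0.9·0 + 0.1·(-8) = -0.8
VeryHigh: 0.9·0 + 0.1·(-12) = -1.2
Extreme: 0.9·(-2) + 0.1·(-9) = -2.7
Highest Hurwicz score = 0.5 → Low.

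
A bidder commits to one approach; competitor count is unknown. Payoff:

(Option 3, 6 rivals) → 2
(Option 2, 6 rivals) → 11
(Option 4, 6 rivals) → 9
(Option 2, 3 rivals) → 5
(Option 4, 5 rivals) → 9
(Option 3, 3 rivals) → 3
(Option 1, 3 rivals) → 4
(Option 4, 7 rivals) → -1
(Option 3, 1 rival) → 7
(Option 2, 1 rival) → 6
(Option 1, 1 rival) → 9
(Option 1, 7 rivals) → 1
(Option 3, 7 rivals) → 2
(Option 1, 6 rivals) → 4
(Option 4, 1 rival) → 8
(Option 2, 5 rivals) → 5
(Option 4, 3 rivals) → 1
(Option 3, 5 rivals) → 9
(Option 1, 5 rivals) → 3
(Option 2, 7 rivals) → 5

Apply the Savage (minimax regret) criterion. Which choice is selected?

Option 2

Column bests: 1 rival=9, 3 rivals=5, 5 rivals=9, 6 rivals=11, 7 rivals=5.
Option 1 regrets: 0, 1, 6, 7, 4 → max 7
Option 2 regrets: 3, 0, 4, 0, 0 → max 4
Option 3 regrets: 2, 2, 0, 9, 3 → max 9
Option 4 regrets: 1, 4, 0, 2, 6 → max 6
Smallest max regret = 4 → Option 2.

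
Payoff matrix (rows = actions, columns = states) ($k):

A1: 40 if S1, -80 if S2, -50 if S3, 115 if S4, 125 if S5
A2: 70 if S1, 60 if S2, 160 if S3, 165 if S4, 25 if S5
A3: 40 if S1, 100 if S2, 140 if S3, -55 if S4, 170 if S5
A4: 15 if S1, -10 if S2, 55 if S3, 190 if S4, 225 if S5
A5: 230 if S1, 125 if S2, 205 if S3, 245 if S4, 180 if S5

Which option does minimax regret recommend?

Column bests: S1=230, S2=125, S3=205, S4=245, S5=225.
A1 regrets: 190, 205, 255, 130, 100 → max 255
A2 regrets: 160, 65, 45, 80, 200 → max 200
A3 regrets: 190, 25, 65, 300, 55 → max 300
A4 regrets: 215, 135, 150, 55, 0 → max 215
A5 regrets: 0, 0, 0, 0, 45 → max 45
Smallest max regret = 45 → A5.

A5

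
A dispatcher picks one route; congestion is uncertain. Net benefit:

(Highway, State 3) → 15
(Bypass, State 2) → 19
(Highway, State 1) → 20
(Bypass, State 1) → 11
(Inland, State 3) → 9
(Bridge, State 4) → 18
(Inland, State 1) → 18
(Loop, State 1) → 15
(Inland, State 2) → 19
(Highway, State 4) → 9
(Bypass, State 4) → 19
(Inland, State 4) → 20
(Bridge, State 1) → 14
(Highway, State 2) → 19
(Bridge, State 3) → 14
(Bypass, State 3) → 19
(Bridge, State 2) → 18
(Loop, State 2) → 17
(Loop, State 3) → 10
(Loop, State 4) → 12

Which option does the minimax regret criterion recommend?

Bridge

Column bests: State 1=20, State 2=19, State 3=19, State 4=20.
Highway regrets: 0, 0, 4, 11 → max 11
Bypass regrets: 9, 0, 0, 1 → max 9
Inland regrets: 2, 0, 10, 0 → max 10
Loop regrets: 5, 2, 9, 8 → max 9
Bridge regrets: 6, 1, 5, 2 → max 6
Smallest max regret = 6 → Bridge.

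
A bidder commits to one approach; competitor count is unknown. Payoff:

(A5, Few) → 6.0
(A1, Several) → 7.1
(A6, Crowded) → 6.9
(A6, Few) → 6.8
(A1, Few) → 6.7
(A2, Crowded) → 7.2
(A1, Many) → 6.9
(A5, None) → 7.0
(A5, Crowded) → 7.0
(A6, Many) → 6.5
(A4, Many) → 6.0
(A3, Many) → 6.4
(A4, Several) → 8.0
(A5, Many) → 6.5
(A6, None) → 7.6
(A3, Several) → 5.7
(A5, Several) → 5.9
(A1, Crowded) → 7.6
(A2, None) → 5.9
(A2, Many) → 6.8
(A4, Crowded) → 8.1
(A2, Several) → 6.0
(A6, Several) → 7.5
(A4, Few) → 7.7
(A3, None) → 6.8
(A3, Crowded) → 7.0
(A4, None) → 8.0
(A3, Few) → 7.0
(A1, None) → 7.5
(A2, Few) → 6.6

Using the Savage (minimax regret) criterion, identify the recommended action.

Column bests: None=8.0, Few=7.7, Several=8.0, Many=6.9, Crowded=8.1.
A1 regrets: 0.5, 1.0, 0.9, 0.0, 0.5 → max 1.0
A2 regrets: 2.1, 1.1, 2.0, 0.1, 0.9 → max 2.1
A3 regrets: 1.2, 0.7, 2.3, 0.5, 1.1 → max 2.3
A4 regrets: 0.0, 0.0, 0.0, 0.9, 0.0 → max 0.9
A5 regrets: 1.0, 1.7, 2.1, 0.4, 1.1 → max 2.1
A6 regrets: 0.4, 0.9, 0.5, 0.4, 1.2 → max 1.2
Smallest max regret = 0.9 → A4.

A4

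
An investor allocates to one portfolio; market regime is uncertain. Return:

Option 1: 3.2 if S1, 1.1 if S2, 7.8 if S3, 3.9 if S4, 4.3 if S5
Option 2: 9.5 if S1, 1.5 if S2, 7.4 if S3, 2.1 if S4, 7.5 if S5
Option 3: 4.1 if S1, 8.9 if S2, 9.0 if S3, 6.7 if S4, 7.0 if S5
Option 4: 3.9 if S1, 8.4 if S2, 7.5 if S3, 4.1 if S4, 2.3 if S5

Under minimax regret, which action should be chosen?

Option 3

Column bests: S1=9.5, S2=8.9, S3=9.0, S4=6.7, S5=7.5.
Option 1 regrets: 6.3, 7.8, 1.2, 2.8, 3.2 → max 7.8
Option 2 regrets: 0.0, 7.4, 1.6, 4.6, 0.0 → max 7.4
Option 3 regrets: 5.4, 0.0, 0.0, 0.0, 0.5 → max 5.4
Option 4 regrets: 5.6, 0.5, 1.5, 2.6, 5.2 → max 5.6
Smallest max regret = 5.4 → Option 3.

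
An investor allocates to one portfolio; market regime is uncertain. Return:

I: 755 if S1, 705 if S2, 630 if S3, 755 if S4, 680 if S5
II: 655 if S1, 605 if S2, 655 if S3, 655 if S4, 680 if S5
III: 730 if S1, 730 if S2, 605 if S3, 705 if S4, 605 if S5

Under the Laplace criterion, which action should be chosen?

I

Row averages: I=705, II=650, III=675
Highest average = 705 → I.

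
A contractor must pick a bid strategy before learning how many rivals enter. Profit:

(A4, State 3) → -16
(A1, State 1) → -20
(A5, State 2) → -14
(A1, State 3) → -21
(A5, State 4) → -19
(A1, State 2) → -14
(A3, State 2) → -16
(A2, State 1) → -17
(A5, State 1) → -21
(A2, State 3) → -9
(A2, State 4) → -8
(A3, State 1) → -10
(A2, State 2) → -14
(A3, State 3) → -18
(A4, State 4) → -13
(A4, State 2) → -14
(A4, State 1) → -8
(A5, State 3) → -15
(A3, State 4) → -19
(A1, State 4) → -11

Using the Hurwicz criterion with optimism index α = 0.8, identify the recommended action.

A4

A1: 0.8·(-11) + 0.2·(-21) = -13
A2: 0.8·(-8) + 0.2·(-17) = -9.8
A3: 0.8·(-10) + 0.2·(-19) = -11.8
A4: 0.8·(-8) + 0.2·(-16) = -9.6
A5: 0.8·(-14) + 0.2·(-21) = -15.4
Highest Hurwicz score = -9.6 → A4.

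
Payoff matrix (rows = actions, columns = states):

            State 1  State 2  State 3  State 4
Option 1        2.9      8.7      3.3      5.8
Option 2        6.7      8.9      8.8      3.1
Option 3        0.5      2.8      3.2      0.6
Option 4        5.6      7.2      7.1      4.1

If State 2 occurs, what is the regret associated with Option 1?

0.2

Best payoff under State 2 is 8.9.
Regret = 8.9 − 8.7 = 0.2.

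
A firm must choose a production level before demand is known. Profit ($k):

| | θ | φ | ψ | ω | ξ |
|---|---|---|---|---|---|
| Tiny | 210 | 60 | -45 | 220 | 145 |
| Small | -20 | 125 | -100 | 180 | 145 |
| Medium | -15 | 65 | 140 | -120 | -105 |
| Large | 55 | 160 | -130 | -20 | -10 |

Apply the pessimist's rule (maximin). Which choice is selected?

Row minima: Tiny=-45, Small=-100, Medium=-120, Large=-130
Best worst-case = -45 → Tiny.

Tiny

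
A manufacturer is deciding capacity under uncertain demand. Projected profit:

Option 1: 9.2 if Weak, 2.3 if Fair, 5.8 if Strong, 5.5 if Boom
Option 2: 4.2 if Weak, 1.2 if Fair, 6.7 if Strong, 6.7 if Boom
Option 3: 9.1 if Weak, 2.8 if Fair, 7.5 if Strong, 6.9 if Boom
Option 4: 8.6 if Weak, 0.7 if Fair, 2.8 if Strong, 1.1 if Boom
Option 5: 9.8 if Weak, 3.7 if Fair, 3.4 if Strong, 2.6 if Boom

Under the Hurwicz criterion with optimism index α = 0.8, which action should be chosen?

Option 5

Option 1: 0.8·9.2 + 0.2·2.3 = 7.82
Option 2: 0.8·6.7 + 0.2·1.2 = 5.6
Option 3: 0.8·9.1 + 0.2·2.8 = 7.84
Option 4: 0.8·8.6 + 0.2·0.7 = 7.02
Option 5: 0.8·9.8 + 0.2·2.6 = 8.36
Highest Hurwicz score = 8.36 → Option 5.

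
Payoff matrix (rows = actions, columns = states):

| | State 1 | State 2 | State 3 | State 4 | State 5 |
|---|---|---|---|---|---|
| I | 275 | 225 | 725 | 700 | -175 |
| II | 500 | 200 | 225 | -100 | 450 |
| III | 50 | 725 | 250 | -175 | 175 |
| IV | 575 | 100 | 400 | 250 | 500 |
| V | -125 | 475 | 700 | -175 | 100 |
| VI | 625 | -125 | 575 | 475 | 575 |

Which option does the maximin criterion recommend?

IV

Row minima: I=-175, II=-100, III=-175, IV=100, V=-175, VI=-125
Best worst-case = 100 → IV.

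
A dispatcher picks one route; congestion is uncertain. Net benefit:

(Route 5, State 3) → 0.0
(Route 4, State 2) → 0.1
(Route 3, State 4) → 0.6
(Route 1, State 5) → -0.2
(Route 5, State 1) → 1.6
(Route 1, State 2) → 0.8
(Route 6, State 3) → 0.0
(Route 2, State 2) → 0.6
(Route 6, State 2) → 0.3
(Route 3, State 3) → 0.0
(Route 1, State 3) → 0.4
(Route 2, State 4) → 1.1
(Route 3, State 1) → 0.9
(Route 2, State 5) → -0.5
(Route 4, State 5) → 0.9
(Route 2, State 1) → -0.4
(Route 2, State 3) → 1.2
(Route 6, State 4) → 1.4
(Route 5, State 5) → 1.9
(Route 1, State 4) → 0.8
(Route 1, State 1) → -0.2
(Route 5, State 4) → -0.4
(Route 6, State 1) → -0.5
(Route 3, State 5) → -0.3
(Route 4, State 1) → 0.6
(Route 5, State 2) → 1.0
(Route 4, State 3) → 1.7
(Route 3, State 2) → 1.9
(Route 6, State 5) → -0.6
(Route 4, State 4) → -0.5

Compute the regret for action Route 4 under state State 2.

Best payoff under State 2 is 1.9.
Regret = 1.9 − 0.1 = 1.8.

1.8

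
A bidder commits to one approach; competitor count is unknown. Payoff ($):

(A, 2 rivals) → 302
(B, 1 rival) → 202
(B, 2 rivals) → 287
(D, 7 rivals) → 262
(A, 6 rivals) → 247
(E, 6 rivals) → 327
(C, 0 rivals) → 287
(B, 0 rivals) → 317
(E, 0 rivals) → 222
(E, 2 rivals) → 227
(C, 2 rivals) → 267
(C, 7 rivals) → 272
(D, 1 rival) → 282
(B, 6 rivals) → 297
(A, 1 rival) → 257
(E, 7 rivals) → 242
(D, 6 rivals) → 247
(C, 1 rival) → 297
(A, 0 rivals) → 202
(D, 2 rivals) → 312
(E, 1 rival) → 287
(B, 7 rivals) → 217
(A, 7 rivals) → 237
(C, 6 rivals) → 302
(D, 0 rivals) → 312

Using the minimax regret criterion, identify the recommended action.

C

Column bests: 0 rivals=317, 1 rival=297, 2 rivals=312, 6 rivals=327, 7 rivals=272.
A regrets: 115, 40, 10, 80, 35 → max 115
B regrets: 0, 95, 25, 30, 55 → max 95
C regrets: 30, 0, 45, 25, 0 → max 45
D regrets: 5, 15, 0, 80, 10 → max 80
E regrets: 95, 10, 85, 0, 30 → max 95
Smallest max regret = 45 → C.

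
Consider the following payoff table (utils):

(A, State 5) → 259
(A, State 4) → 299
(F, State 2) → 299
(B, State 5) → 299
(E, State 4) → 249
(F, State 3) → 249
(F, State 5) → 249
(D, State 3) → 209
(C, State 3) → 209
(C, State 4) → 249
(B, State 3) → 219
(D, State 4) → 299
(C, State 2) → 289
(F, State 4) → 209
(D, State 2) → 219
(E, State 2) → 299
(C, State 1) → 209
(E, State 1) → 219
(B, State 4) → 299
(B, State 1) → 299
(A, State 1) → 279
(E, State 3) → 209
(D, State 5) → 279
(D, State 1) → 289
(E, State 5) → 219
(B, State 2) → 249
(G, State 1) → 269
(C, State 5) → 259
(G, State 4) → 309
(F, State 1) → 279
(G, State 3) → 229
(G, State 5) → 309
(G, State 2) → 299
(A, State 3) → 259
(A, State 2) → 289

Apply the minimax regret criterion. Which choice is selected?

G

Column bests: State 1=299, State 2=299, State 3=259, State 4=309, State 5=309.
A regrets: 20, 10, 0, 10, 50 → max 50
B regrets: 0, 50, 40, 10, 10 → max 50
C regrets: 90, 10, 50, 60, 50 → max 90
D regrets: 10, 80, 50, 10, 30 → max 80
E regrets: 80, 0, 50, 60, 90 → max 90
F regrets: 20, 0, 10, 100, 60 → max 100
G regrets: 30, 0, 30, 0, 0 → max 30
Smallest max regret = 30 → G.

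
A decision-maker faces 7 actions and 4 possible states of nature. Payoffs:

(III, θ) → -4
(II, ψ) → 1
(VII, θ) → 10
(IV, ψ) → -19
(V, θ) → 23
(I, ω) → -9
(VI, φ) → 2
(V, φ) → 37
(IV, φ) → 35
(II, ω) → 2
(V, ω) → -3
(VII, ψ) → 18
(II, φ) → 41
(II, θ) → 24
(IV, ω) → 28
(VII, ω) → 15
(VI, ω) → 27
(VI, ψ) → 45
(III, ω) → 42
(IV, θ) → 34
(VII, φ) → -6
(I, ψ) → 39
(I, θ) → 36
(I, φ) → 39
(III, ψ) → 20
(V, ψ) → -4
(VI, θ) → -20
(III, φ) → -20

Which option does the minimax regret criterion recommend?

II

Column bests: θ=36, φ=41, ψ=45, ω=42.
I regrets: 0, 2, 6, 51 → max 51
II regrets: 12, 0, 44, 40 → max 44
III regrets: 40, 61, 25, 0 → max 61
IV regrets: 2, 6, 64, 14 → max 64
V regrets: 13, 4, 49, 45 → max 49
VI regrets: 56, 39, 0, 15 → max 56
VII regrets: 26, 47, 27, 27 → max 47
Smallest max regret = 44 → II.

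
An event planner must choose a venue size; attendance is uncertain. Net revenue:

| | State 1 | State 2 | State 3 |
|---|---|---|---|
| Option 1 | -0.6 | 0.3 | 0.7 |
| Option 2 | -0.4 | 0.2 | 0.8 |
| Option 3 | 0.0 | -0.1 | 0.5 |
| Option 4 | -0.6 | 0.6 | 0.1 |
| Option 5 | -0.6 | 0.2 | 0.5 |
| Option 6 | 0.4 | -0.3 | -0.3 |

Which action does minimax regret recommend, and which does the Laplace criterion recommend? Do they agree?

Column bests: State 1=0.4, State 2=0.6, State 3=0.8.
Option 1 regrets: 1.0, 0.3, 0.1 → max 1.0
Option 2 regrets: 0.8, 0.4, 0.0 → max 0.8
Option 3 regrets: 0.4, 0.7, 0.3 → max 0.7
Option 4 regrets: 1.0, 0.0, 0.7 → max 1.0
Option 5 regrets: 1.0, 0.4, 0.3 → max 1.0
Option 6 regrets: 0.0, 0.9, 1.1 → max 1.1
Smallest max regret = 0.7 → Option 3.
Row averages: Option 1=2/15, Option 2=0.2, Option 3=2/15, Option 4=1/30, Option 5=1/30, Option 6=-1/15
Highest average = 0.2 → Option 2.

minimax regret → Option 3; laplace → Option 2 (disagree)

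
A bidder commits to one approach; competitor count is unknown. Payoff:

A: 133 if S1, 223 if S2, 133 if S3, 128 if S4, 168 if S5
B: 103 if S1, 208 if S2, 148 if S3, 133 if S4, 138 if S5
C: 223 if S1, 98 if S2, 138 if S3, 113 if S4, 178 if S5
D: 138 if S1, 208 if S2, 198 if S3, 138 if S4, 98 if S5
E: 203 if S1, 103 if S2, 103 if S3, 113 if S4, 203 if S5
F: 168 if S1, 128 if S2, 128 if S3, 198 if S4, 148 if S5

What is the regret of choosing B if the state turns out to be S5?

65

Best payoff under S5 is 203.
Regret = 203 − 138 = 65.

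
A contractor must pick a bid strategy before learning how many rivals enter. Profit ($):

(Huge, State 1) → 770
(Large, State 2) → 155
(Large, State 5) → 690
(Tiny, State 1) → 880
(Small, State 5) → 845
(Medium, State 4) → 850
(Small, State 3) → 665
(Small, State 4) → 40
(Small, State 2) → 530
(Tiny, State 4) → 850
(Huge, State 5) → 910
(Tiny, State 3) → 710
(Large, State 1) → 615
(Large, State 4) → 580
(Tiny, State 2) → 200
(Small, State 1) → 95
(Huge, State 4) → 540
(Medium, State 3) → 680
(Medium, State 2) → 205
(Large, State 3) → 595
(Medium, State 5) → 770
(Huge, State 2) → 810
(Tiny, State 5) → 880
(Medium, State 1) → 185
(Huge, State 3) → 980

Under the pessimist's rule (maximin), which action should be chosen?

Huge

Row minima: Tiny=200, Small=40, Medium=185, Large=155, Huge=540
Best worst-case = 540 → Huge.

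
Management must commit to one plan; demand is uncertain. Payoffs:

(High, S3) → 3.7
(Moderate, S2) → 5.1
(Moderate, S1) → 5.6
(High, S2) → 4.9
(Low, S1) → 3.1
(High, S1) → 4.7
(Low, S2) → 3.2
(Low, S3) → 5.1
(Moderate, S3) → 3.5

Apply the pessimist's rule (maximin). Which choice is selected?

High

Row minima: Low=3.1, Moderate=3.5, High=3.7
Best worst-case = 3.7 → High.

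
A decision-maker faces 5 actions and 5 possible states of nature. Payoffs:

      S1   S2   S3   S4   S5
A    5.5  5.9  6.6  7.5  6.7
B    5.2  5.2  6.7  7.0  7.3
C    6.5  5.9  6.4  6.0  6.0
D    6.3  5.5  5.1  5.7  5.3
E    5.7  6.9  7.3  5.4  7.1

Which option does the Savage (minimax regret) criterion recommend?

Column bests: S1=6.5, S2=6.9, S3=7.3, S4=7.5, S5=7.3.
A regrets: 1.0, 1.0, 0.7, 0.0, 0.6 → max 1.0
B regrets: 1.3, 1.7, 0.6, 0.5, 0.0 → max 1.7
C regrets: 0.0, 1.0, 0.9, 1.5, 1.3 → max 1.5
D regrets: 0.2, 1.4, 2.2, 1.8, 2.0 → max 2.2
E regrets: 0.8, 0.0, 0.0, 2.1, 0.2 → max 2.1
Smallest max regret = 1.0 → A.

A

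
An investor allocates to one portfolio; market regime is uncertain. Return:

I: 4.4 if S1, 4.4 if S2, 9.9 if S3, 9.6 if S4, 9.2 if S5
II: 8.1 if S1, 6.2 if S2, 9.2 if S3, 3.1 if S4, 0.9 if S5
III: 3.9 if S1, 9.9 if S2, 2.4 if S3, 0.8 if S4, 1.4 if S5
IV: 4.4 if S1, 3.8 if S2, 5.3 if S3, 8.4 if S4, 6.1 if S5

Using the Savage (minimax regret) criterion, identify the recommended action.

I

Column bests: S1=8.1, S2=9.9, S3=9.9, S4=9.6, S5=9.2.
I regrets: 3.7, 5.5, 0.0, 0.0, 0.0 → max 5.5
II regrets: 0.0, 3.7, 0.7, 6.5, 8.3 → max 8.3
III regrets: 4.2, 0.0, 7.5, 8.8, 7.8 → max 8.8
IV regrets: 3.7, 6.1, 4.6, 1.2, 3.1 → max 6.1
Smallest max regret = 5.5 → I.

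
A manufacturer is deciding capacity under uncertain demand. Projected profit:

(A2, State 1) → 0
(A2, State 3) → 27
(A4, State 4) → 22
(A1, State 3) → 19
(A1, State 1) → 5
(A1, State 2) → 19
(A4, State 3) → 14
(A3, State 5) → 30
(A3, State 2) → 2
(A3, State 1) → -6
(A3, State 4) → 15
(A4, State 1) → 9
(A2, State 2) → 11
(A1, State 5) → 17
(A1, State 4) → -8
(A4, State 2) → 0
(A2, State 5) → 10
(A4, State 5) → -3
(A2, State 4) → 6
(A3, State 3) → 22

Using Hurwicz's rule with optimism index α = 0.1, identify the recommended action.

A2

A1: 0.1·19 + 0.9·(-8) = -5.3
A2: 0.1·27 + 0.9·0 = 2.7
A3: 0.1·30 + 0.9·(-6) = -2.4
A4: 0.1·22 + 0.9·(-3) = -0.5
Highest Hurwicz score = 2.7 → A2.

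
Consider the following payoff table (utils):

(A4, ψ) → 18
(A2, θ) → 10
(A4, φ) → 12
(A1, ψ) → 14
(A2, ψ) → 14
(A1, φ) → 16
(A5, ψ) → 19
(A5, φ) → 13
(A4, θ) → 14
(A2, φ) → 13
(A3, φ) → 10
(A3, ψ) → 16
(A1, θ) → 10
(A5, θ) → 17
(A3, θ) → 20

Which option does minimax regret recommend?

Column bests: θ=20, φ=16, ψ=19.
A1 regrets: 10, 0, 5 → max 10
A2 regrets: 10, 3, 5 → max 10
A3 regrets: 0, 6, 3 → max 6
A4 regrets: 6, 4, 1 → max 6
A5 regrets: 3, 3, 0 → max 3
Smallest max regret = 3 → A5.

A5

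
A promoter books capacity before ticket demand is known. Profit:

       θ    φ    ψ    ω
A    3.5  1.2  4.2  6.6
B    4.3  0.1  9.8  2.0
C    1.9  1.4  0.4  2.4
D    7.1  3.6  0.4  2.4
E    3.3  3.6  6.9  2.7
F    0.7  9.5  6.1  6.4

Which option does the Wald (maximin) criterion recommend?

Row minima: A=1.2, B=0.1, C=0.4, D=0.4, E=2.7, F=0.7
Best worst-case = 2.7 → E.

E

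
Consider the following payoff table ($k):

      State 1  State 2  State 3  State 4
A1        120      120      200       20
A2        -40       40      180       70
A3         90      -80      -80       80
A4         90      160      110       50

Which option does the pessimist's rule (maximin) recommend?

Row minima: A1=20, A2=-40, A3=-80, A4=50
Best worst-case = 50 → A4.

A4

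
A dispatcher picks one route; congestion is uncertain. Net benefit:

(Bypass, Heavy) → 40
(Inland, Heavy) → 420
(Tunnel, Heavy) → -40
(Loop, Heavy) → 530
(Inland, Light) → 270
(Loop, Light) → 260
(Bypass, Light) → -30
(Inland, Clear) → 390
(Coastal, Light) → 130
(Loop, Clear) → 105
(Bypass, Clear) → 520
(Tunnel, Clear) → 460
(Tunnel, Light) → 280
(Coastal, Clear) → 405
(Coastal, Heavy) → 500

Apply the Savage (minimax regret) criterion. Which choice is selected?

Inland

Column bests: Clear=520, Light=280, Heavy=530.
Tunnel regrets: 60, 0, 570 → max 570
Inland regrets: 130, 10, 110 → max 130
Loop regrets: 415, 20, 0 → max 415
Coastal regrets: 115, 150, 30 → max 150
Bypass regrets: 0, 310, 490 → max 490
Smallest max regret = 130 → Inland.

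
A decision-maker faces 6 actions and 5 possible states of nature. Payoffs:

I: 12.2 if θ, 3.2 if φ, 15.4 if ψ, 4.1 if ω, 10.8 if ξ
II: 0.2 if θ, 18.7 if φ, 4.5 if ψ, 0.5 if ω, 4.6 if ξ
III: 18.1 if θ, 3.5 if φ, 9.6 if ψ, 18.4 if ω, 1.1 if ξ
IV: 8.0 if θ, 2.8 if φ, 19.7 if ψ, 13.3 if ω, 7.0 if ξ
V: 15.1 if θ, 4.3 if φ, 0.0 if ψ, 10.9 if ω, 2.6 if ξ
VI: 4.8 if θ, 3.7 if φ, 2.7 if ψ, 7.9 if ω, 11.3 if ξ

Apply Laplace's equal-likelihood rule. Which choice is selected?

IV

Row averages: I=9.14, II=5.7, III=10.14, IV=10.16, V=6.58, VI=6.08
Highest average = 10.16 → IV.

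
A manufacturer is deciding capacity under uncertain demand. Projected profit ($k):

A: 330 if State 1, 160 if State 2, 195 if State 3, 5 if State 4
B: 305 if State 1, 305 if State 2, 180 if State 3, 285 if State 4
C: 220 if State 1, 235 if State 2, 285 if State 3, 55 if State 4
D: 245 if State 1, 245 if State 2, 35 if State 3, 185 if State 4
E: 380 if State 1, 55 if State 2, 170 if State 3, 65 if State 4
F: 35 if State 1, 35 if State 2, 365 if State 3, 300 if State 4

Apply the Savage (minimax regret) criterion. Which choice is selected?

B

Column bests: State 1=380, State 2=305, State 3=365, State 4=300.
A regrets: 50, 145, 170, 295 → max 295
B regrets: 75, 0, 185, 15 → max 185
C regrets: 160, 70, 80, 245 → max 245
D regrets: 135, 60, 330, 115 → max 330
E regrets: 0, 250, 195, 235 → max 250
F regrets: 345, 270, 0, 0 → max 345
Smallest max regret = 185 → B.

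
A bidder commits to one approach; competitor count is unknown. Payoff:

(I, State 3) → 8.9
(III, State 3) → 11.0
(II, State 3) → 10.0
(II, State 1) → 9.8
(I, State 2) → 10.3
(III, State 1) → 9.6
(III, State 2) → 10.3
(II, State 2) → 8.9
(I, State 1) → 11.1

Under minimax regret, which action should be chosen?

II

Column bests: State 1=11.1, State 2=10.3, State 3=11.0.
I regrets: 0.0, 0.0, 2.1 → max 2.1
II regrets: 1.3, 1.4, 1.0 → max 1.4
III regrets: 1.5, 0.0, 0.0 → max 1.5
Smallest max regret = 1.4 → II.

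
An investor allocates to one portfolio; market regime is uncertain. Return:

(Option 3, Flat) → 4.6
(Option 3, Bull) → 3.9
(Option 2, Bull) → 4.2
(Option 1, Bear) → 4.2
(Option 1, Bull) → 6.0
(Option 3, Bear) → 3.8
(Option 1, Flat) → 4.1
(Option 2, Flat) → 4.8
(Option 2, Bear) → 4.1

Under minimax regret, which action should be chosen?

Option 1

Column bests: Bear=4.2, Flat=4.8, Bull=6.0.
Option 1 regrets: 0.0, 0.7, 0.0 → max 0.7
Option 2 regrets: 0.1, 0.0, 1.8 → max 1.8
Option 3 regrets: 0.4, 0.2, 2.1 → max 2.1
Smallest max regret = 0.7 → Option 1.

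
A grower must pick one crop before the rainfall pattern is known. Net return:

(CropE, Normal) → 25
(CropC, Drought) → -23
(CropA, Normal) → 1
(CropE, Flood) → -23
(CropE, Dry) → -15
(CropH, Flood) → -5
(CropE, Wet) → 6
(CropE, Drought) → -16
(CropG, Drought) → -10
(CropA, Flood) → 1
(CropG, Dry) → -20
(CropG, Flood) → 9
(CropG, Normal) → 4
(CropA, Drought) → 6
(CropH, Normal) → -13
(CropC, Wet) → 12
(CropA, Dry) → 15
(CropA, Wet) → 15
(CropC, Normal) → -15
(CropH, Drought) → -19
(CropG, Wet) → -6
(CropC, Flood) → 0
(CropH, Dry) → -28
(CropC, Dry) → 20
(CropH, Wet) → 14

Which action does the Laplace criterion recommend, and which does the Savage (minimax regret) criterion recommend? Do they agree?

laplace → CropA; minimax regret → CropA (agree)

Row averages: CropH=-10.2, CropE=-4.6, CropC=-1.2, CropA=7.6, CropG=-4.6
Highest average = 7.6 → CropA.
Column bests: Drought=6, Dry=20, Normal=25, Wet=15, Flood=9.
CropH regrets: 25, 48, 38, 1, 14 → max 48
CropE regrets: 22, 35, 0, 9, 32 → max 35
CropC regrets: 29, 0, 40, 3, 9 → max 40
CropA regrets: 0, 5, 24, 0, 8 → max 24
CropG regrets: 16, 40, 21, 21, 0 → max 40
Smallest max regret = 24 → CropA.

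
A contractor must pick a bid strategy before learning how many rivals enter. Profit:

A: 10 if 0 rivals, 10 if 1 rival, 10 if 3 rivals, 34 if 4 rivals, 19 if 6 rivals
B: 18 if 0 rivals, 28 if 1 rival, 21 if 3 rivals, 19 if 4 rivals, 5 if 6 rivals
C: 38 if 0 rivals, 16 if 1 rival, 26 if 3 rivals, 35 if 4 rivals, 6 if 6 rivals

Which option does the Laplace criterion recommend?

C

Row averages: A=16.6, B=18.2, C=24.2
Highest average = 24.2 → C.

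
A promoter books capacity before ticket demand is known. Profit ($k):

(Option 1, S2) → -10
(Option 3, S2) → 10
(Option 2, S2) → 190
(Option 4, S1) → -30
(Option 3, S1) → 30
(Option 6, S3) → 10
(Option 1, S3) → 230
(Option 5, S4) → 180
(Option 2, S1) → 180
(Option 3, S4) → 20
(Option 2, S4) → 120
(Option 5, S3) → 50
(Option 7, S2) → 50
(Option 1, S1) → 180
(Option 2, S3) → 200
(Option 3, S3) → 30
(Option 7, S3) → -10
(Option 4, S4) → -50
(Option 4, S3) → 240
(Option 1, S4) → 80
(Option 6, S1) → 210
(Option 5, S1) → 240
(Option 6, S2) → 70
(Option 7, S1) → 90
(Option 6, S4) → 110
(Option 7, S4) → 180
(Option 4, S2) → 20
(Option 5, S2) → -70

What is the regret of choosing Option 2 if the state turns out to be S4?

Best payoff under S4 is 180.
Regret = 180 − 120 = 60.

60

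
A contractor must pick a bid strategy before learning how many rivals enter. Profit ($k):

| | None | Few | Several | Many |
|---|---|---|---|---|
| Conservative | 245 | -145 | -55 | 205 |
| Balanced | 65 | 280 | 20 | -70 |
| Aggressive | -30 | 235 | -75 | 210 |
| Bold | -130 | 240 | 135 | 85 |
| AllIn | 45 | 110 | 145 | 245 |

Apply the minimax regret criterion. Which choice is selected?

Column bests: None=245, Few=280, Several=145, Many=245.
Conservative regrets: 0, 425, 200, 40 → max 425
Balanced regrets: 180, 0, 125, 315 → max 315
Aggressive regrets: 275, 45, 220, 35 → max 275
Bold regrets: 375, 40, 10, 160 → max 375
AllIn regrets: 200, 170, 0, 0 → max 200
Smallest max regret = 200 → AllIn.

AllIn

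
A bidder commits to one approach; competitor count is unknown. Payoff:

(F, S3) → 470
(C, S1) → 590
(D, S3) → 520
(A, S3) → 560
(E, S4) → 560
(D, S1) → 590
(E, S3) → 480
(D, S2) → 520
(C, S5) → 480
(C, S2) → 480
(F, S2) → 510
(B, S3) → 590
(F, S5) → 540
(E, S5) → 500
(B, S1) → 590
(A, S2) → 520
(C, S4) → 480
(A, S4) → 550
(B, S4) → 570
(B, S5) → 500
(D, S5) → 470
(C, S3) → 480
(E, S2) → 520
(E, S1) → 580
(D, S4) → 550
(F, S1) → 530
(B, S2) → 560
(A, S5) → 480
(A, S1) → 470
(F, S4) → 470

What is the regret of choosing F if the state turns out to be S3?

Best payoff under S3 is 590.
Regret = 590 − 470 = 120.

120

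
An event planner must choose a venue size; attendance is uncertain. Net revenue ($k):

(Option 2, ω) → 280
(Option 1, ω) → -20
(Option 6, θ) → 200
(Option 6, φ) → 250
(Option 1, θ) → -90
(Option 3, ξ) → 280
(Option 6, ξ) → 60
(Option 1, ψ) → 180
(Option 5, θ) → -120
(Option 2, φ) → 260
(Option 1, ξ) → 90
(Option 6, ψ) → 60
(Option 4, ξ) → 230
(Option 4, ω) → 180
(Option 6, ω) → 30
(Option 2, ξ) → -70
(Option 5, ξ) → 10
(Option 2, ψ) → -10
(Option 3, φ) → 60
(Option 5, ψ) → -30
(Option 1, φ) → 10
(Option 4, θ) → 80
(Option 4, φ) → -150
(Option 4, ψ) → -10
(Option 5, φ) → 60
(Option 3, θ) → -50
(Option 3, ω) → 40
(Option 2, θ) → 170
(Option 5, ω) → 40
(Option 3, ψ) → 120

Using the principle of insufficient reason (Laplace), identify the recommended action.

Row averages: Option 1=34, Option 2=126, Option 3=90, Option 4=66, Option 5=-8, Option 6=120
Highest average = 126 → Option 2.

Option 2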